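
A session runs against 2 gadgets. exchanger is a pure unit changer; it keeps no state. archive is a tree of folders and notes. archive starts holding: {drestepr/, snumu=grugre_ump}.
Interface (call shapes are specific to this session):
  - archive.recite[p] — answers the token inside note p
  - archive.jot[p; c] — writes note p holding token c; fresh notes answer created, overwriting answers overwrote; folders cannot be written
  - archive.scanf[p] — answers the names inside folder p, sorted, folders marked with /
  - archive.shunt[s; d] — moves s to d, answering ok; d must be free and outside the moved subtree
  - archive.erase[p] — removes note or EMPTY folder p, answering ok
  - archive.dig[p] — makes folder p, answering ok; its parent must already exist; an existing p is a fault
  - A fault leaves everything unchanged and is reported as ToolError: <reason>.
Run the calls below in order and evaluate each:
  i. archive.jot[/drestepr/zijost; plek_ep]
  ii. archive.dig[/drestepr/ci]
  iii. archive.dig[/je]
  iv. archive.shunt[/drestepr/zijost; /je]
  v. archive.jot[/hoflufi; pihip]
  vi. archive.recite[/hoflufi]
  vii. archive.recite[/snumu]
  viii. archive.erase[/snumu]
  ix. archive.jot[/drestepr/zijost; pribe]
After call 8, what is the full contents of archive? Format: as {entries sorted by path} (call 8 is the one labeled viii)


Answer: {drestepr/, drestepr/ci/, drestepr/zijost=plek_ep, hoflufi=pihip, je/}

Derivation:
→ jot(/drestepr/zijost, plek_ep)
← created
→ dig(/drestepr/ci)
← ok
→ dig(/je)
← ok
→ shunt(/drestepr/zijost, /je)
← ToolError: exists
→ jot(/hoflufi, pihip)
← created
→ recite(/hoflufi)
← pihip
→ recite(/snumu)
← grugre_ump
→ erase(/snumu)
← ok
→ jot(/drestepr/zijost, pribe)
← overwrote


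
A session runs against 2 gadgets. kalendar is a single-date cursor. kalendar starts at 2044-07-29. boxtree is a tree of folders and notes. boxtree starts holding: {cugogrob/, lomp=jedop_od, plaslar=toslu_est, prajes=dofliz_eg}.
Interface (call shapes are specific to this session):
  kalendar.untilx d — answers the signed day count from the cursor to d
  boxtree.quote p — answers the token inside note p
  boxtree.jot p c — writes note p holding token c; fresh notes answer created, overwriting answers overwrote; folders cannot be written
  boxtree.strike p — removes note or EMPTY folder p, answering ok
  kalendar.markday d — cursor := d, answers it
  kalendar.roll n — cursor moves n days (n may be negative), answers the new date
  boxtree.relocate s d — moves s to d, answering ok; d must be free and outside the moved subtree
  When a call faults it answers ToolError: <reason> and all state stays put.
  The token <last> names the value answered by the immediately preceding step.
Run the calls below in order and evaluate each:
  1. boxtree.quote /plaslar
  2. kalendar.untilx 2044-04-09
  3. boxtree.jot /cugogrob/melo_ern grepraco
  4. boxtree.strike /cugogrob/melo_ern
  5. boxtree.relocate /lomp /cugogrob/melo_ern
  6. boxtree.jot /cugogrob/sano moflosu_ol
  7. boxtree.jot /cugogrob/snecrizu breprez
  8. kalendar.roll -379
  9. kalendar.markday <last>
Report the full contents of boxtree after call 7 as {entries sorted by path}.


% boxtree.quote(p→/plaslar) ~> toslu_est
% kalendar.untilx(d→2044-04-09) ~> -111
% boxtree.jot(p→/cugogrob/melo_ern, c→grepraco) ~> created
% boxtree.strike(p→/cugogrob/melo_ern) ~> ok
% boxtree.relocate(s→/lomp, d→/cugogrob/melo_ern) ~> ok
% boxtree.jot(p→/cugogrob/sano, c→moflosu_ol) ~> created
% boxtree.jot(p→/cugogrob/snecrizu, c→breprez) ~> created
% kalendar.roll(n→-379) ~> 2043-07-16
% kalendar.markday(d→<last>) ~> 2043-07-16

Answer: {cugogrob/, cugogrob/melo_ern=jedop_od, cugogrob/sano=moflosu_ol, cugogrob/snecrizu=breprez, plaslar=toslu_est, prajes=dofliz_eg}


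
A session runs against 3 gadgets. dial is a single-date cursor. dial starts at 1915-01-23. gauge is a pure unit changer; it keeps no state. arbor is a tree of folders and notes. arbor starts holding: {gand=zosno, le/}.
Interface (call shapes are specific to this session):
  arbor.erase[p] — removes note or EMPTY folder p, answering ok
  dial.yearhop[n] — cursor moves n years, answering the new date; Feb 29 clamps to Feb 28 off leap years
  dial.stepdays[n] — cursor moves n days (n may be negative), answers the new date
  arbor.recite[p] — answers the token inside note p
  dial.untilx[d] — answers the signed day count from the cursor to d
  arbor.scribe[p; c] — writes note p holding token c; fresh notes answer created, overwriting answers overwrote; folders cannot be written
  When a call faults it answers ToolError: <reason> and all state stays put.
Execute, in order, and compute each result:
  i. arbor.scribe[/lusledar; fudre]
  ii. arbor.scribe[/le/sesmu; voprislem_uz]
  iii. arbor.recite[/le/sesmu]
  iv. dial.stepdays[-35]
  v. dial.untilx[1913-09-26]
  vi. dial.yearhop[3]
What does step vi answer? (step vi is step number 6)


// scribe(/lusledar, fudre) -> created
// scribe(/le/sesmu, voprislem_uz) -> created
// recite(/le/sesmu) -> voprislem_uz
// stepdays(-35) -> 1914-12-19
// untilx(1913-09-26) -> -449
// yearhop(3) -> 1917-12-19

Answer: 1917-12-19


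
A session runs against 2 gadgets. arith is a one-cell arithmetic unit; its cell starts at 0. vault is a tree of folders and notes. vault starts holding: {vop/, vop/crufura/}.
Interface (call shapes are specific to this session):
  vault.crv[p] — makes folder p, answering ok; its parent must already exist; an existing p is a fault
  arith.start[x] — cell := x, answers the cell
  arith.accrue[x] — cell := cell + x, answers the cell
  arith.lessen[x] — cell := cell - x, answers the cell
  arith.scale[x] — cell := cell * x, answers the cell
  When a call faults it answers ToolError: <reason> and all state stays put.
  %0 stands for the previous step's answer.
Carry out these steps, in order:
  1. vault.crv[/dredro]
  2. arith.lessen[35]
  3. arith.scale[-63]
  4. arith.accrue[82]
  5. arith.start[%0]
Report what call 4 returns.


>> vault.crv(/dredro)
<< ok
>> arith.lessen(35)
<< -35
>> arith.scale(-63)
<< 2205
>> arith.accrue(82)
<< 2287
>> arith.start(%0)
<< 2287

Answer: 2287


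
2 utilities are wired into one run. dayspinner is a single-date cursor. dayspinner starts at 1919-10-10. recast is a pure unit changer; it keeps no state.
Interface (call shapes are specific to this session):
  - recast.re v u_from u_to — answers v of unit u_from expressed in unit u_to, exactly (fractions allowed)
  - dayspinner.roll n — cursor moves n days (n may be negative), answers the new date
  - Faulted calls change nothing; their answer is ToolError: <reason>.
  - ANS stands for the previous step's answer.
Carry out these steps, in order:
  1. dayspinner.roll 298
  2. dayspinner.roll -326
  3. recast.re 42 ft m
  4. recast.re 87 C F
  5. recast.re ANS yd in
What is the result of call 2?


CALL roll[n='298']
RET  1920-08-03
CALL roll[n='-326']
RET  1919-09-12
CALL re[v='42'; u_from='ft'; u_to='m']
RET  8001/625
CALL re[v='87'; u_from='C'; u_to='F']
RET  943/5
CALL re[v='ANS'; u_from='yd'; u_to='in']
RET  33948/5

Answer: 1919-09-12


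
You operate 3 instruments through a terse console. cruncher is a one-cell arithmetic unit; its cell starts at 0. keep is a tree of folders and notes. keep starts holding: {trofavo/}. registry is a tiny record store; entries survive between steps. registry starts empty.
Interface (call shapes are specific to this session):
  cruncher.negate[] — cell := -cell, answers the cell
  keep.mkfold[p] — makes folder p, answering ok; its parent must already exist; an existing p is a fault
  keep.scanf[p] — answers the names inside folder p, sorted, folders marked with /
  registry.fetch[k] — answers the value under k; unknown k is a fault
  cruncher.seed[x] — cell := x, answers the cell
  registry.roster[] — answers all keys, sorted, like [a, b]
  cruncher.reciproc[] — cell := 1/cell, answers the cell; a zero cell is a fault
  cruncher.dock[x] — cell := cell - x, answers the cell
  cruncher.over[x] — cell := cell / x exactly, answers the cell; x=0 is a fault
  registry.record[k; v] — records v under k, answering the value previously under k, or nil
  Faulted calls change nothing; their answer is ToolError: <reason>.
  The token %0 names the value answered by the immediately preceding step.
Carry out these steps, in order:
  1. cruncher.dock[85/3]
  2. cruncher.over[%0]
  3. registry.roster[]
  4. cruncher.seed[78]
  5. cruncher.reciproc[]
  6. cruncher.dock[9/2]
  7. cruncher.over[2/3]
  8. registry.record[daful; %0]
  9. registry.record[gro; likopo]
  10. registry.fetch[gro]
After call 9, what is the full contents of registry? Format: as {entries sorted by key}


Do: dock[x='85/3']
See: -85/3
Do: over[x='%0']
See: 1
Do: roster[]
See: []
Do: seed[x='78']
See: 78
Do: reciproc[]
See: 1/78
Do: dock[x='9/2']
See: -175/39
Do: over[x='2/3']
See: -175/26
Do: record[k='daful'; v='%0']
See: nil
Do: record[k='gro'; v='likopo']
See: nil
Do: fetch[k='gro']
See: likopo

Answer: {daful=-175/26, gro=likopo}


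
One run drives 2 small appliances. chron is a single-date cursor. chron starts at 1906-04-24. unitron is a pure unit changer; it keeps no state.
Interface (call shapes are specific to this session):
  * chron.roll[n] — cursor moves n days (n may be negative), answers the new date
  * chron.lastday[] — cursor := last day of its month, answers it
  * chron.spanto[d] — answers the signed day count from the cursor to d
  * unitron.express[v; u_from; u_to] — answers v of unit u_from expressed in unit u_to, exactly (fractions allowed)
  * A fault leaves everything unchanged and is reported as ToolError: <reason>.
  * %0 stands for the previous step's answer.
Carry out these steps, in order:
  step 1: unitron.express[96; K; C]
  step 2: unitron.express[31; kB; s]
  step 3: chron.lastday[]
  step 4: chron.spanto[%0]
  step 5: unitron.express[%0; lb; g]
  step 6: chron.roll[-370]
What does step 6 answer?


Answer: 1905-04-25

Derivation:
I try unitron.express with v='96', u_from='K', u_to='C', yielding -3543/20.
Invoking unitron.express with v='31', u_from='kB', u_to='s', and observe ToolError: incompatible units.
I use chron.lastday(), which returns 1906-04-30.
Next I call chron.spanto with d='%0', and get 0.
I use unitron.express with v='%0', u_from='lb', u_to='g', → 0.
Calling chron.roll with n='-370', giving 1905-04-25.


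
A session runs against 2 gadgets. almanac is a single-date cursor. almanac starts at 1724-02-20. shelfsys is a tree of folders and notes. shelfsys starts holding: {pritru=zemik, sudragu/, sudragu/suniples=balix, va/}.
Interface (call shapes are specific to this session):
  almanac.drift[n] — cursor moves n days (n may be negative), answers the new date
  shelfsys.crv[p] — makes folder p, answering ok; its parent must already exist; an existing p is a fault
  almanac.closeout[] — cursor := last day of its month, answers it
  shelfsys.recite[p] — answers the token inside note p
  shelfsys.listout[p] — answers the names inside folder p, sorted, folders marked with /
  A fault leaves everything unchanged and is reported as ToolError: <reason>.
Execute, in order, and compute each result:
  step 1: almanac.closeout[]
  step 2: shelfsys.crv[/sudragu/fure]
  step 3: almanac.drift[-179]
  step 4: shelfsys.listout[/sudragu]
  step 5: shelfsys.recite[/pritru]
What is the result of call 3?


Do: almanac.closeout[]
See: 1724-02-29
Do: shelfsys.crv[p: /sudragu/fure]
See: ok
Do: almanac.drift[n: -179]
See: 1723-09-03
Do: shelfsys.listout[p: /sudragu]
See: [fure/, suniples]
Do: shelfsys.recite[p: /pritru]
See: zemik

Answer: 1723-09-03


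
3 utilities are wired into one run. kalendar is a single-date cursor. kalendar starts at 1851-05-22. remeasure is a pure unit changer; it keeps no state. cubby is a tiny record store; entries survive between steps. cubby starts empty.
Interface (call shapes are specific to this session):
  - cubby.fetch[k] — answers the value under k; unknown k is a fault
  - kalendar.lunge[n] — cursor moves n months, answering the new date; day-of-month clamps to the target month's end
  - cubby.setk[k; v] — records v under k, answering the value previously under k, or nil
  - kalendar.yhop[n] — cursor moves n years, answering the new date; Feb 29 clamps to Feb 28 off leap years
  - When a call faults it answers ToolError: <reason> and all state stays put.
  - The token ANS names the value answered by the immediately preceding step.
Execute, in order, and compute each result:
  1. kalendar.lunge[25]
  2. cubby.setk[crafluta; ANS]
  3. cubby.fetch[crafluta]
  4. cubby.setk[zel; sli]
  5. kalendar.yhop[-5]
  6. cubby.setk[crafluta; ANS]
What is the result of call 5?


CALL lunge[n=25]
RET  1853-06-22
CALL setk[k=crafluta; v=ANS]
RET  nil
CALL fetch[k=crafluta]
RET  1853-06-22
CALL setk[k=zel; v=sli]
RET  nil
CALL yhop[n=-5]
RET  1848-06-22
CALL setk[k=crafluta; v=ANS]
RET  1853-06-22

Answer: 1848-06-22


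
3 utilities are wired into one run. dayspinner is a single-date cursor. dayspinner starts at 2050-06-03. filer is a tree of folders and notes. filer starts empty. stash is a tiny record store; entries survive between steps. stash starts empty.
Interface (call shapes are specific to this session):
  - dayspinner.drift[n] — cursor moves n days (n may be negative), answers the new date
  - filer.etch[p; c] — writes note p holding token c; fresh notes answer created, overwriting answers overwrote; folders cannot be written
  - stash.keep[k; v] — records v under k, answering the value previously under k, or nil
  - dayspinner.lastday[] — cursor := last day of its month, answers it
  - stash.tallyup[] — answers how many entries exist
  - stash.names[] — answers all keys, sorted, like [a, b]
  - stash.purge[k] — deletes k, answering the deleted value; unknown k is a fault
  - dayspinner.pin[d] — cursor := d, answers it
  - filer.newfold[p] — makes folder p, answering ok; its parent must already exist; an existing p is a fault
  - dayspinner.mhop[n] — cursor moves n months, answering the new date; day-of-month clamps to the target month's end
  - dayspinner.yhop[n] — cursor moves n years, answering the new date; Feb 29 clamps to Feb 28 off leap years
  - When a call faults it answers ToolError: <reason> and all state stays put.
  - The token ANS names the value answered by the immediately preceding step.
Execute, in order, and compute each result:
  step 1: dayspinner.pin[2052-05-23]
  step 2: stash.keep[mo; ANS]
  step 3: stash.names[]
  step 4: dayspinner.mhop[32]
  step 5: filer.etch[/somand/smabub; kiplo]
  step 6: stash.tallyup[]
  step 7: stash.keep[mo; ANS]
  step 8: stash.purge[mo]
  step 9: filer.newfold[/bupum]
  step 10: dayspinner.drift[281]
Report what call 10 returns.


>>> dayspinner.pin 2052-05-23
= 2052-05-23
>>> stash.keep mo ANS
= nil
>>> stash.names
= [mo]
>>> dayspinner.mhop 32
= 2055-01-23
>>> filer.etch /somand/smabub kiplo
= ToolError: no parent
>>> stash.tallyup
= 1
>>> stash.keep mo ANS
= 2052-05-23
>>> stash.purge mo
= 1
>>> filer.newfold /bupum
= ok
>>> dayspinner.drift 281
= 2055-10-31

Answer: 2055-10-31


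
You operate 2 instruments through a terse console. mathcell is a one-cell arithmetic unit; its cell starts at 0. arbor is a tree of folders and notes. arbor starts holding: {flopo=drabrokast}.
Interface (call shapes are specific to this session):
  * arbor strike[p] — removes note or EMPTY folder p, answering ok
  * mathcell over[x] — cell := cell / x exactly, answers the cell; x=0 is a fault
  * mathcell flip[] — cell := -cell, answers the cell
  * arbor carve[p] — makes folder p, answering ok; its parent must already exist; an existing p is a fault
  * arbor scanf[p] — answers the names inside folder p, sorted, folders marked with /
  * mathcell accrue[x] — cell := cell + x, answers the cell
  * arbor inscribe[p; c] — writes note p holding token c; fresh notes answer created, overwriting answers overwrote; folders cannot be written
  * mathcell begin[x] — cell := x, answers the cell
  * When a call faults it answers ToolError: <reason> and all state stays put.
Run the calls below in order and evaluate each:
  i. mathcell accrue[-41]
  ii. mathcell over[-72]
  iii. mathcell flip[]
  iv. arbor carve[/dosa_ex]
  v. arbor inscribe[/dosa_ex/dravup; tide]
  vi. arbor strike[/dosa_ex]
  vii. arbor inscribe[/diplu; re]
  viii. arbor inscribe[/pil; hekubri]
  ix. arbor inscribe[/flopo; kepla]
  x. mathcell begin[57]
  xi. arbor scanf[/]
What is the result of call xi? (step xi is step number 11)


// mathcell accrue(x=-41) -> -41
// mathcell over(x=-72) -> 41/72
// mathcell flip() -> -41/72
// arbor carve(p=/dosa_ex) -> ok
// arbor inscribe(p=/dosa_ex/dravup, c=tide) -> created
// arbor strike(p=/dosa_ex) -> ToolError: not empty
// arbor inscribe(p=/diplu, c=re) -> created
// arbor inscribe(p=/pil, c=hekubri) -> created
// arbor inscribe(p=/flopo, c=kepla) -> overwrote
// mathcell begin(x=57) -> 57
// arbor scanf(p=/) -> [diplu, dosa_ex/, flopo, pil]

Answer: [diplu, dosa_ex/, flopo, pil]


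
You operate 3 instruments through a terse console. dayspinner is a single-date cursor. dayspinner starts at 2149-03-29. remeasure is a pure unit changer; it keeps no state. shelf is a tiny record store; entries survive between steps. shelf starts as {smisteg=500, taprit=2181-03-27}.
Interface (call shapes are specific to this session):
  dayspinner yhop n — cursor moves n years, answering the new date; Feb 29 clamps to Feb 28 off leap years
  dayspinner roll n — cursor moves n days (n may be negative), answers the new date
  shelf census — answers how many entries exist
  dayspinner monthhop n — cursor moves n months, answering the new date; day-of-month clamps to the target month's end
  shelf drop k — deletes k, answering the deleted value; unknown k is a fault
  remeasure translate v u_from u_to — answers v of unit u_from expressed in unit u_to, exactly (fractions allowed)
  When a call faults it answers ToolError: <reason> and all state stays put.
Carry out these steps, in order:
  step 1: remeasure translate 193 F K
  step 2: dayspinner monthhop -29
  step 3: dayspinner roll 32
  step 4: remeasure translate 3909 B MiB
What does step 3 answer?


Answer: 2146-11-30

Derivation:
$ remeasure translate v=193 u_from=F u_to=K
  65267/180
$ dayspinner monthhop n=-29
  2146-10-29
$ dayspinner roll n=32
  2146-11-30
$ remeasure translate v=3909 u_from=B u_to=MiB
  3909/1048576


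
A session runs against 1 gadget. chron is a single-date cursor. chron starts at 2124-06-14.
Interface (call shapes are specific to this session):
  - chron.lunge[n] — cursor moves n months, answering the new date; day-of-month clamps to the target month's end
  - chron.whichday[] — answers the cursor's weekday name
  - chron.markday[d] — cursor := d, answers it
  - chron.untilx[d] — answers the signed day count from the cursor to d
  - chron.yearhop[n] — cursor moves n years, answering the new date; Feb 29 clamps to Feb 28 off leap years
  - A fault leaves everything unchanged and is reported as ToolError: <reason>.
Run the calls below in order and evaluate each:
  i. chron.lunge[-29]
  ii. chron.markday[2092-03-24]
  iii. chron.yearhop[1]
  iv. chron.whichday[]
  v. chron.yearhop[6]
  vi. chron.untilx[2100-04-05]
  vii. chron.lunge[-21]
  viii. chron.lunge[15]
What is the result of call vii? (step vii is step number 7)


Answer: 2097-06-24

Derivation:
→ lunge(n=-29)
← 2122-01-14
→ markday(d=2092-03-24)
← 2092-03-24
→ yearhop(n=1)
← 2093-03-24
→ whichday()
← Tuesday
→ yearhop(n=6)
← 2099-03-24
→ untilx(d=2100-04-05)
← 377
→ lunge(n=-21)
← 2097-06-24
→ lunge(n=15)
← 2098-09-24


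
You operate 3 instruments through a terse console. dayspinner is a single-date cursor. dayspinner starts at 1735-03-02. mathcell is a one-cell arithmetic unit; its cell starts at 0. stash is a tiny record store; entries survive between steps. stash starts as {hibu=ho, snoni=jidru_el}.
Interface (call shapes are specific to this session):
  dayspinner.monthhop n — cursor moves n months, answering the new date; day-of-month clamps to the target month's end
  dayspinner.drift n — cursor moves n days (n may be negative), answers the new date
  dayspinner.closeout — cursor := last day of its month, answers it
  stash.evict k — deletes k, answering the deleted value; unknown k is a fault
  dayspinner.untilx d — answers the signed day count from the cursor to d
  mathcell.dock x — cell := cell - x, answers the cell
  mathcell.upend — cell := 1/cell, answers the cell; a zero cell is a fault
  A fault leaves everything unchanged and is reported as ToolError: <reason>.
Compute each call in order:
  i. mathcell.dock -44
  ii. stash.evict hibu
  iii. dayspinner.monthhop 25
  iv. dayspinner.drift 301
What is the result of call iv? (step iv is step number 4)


Answer: 1738-01-28

Derivation:
Next I call mathcell.dock(x: -44), and observe 44.
I run stash.evict(k: hibu), → ho.
Calling dayspinner.monthhop(n: 25), → 1737-04-02.
I try dayspinner.drift(n: 301), and observe 1738-01-28.


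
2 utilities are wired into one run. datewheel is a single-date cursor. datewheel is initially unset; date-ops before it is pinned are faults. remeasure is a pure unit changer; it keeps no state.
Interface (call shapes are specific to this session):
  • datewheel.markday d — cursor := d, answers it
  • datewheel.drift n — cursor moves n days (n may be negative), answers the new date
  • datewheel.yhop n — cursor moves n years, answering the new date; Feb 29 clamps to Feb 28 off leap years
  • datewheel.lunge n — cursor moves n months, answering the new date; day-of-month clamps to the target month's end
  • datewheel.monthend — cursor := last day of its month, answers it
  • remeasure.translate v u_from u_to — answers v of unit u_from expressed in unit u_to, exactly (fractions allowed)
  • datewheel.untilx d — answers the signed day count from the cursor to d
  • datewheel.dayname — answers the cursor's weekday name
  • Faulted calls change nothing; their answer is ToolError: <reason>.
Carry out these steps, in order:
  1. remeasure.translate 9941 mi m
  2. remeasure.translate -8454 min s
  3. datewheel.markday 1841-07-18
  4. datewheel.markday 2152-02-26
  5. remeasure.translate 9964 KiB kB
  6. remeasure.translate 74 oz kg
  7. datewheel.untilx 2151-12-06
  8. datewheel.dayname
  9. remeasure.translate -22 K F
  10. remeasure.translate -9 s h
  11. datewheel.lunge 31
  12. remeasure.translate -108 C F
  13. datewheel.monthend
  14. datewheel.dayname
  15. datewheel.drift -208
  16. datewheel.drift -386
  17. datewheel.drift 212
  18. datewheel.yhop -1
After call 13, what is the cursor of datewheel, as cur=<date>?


-> remeasure.translate(v=9941, u_from=mi, u_to=m)
<- 1999811088/125
-> remeasure.translate(v=-8454, u_from=min, u_to=s)
<- -507240
-> datewheel.markday(d=1841-07-18)
<- 1841-07-18
-> datewheel.markday(d=2152-02-26)
<- 2152-02-26
-> remeasure.translate(v=9964, u_from=KiB, u_to=kB)
<- 1275392/125
-> remeasure.translate(v=74, u_from=oz, u_to=kg)
<- 1678291769/800000000
-> datewheel.untilx(d=2151-12-06)
<- -82
-> datewheel.dayname()
<- Saturday
-> remeasure.translate(v=-22, u_from=K, u_to=F)
<- -49927/100
-> remeasure.translate(v=-9, u_from=s, u_to=h)
<- -1/400
-> datewheel.lunge(n=31)
<- 2154-09-26
-> remeasure.translate(v=-108, u_from=C, u_to=F)
<- -812/5
-> datewheel.monthend()
<- 2154-09-30
-> datewheel.dayname()
<- Monday
-> datewheel.drift(n=-208)
<- 2154-03-06
-> datewheel.drift(n=-386)
<- 2153-02-13
-> datewheel.drift(n=212)
<- 2153-09-13
-> datewheel.yhop(n=-1)
<- 2152-09-13

Answer: cur=2154-09-30


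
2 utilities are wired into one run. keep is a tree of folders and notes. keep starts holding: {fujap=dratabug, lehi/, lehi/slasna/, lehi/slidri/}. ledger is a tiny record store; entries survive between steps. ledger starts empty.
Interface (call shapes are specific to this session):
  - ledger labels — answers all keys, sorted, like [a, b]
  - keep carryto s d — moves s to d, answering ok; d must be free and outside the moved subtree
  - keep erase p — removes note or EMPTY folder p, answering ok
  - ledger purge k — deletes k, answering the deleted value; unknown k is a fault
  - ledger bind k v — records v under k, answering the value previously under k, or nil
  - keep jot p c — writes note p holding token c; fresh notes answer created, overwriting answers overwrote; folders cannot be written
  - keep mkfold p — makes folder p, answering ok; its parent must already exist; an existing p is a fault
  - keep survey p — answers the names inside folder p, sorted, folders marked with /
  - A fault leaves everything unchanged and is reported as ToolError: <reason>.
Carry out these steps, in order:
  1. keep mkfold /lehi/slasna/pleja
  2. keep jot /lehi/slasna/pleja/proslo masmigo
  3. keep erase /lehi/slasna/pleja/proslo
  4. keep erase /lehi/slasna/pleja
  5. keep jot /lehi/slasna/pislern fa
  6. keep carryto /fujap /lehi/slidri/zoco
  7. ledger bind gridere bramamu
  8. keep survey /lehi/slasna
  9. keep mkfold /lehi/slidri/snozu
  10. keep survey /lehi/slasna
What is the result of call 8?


·→ keep mkfold(p→/lehi/slasna/pleja)
·← ok
·→ keep jot(p→/lehi/slasna/pleja/proslo, c→masmigo)
·← created
·→ keep erase(p→/lehi/slasna/pleja/proslo)
·← ok
·→ keep erase(p→/lehi/slasna/pleja)
·← ok
·→ keep jot(p→/lehi/slasna/pislern, c→fa)
·← created
·→ keep carryto(s→/fujap, d→/lehi/slidri/zoco)
·← ok
·→ ledger bind(k→gridere, v→bramamu)
·← nil
·→ keep survey(p→/lehi/slasna)
·← [pislern]
·→ keep mkfold(p→/lehi/slidri/snozu)
·← ok
·→ keep survey(p→/lehi/slasna)
·← [pislern]

Answer: [pislern]


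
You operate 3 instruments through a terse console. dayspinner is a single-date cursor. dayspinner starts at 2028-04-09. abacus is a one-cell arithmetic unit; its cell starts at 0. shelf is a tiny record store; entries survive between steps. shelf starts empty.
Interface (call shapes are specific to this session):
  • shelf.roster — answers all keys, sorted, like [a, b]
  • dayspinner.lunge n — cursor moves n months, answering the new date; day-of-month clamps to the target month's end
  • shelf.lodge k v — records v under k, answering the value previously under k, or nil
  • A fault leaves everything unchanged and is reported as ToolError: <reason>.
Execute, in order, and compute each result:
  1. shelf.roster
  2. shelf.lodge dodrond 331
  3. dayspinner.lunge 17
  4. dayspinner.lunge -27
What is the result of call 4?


Answer: 2027-06-09

Derivation:
Act: shelf.roster[]
Obs: []
Act: shelf.lodge[k='dodrond'; v='331']
Obs: nil
Act: dayspinner.lunge[n='17']
Obs: 2029-09-09
Act: dayspinner.lunge[n='-27']
Obs: 2027-06-09


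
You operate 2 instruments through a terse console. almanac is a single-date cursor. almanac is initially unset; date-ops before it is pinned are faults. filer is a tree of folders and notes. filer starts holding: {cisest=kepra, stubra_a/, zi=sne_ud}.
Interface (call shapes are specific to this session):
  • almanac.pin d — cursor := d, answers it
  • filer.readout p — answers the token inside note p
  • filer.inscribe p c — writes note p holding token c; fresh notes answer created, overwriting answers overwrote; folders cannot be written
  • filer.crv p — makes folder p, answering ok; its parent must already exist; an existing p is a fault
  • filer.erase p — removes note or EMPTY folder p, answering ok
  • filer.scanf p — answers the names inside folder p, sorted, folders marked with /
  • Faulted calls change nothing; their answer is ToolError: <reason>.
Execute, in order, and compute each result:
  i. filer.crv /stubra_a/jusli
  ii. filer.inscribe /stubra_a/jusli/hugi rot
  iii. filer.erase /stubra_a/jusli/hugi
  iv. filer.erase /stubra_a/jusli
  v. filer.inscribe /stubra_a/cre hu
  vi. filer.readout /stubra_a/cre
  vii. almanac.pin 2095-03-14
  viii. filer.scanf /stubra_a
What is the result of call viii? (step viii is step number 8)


Answer: [cre]

Derivation:
>> filer.crv(p='/stubra_a/jusli')
<< ok
>> filer.inscribe(p='/stubra_a/jusli/hugi', c='rot')
<< created
>> filer.erase(p='/stubra_a/jusli/hugi')
<< ok
>> filer.erase(p='/stubra_a/jusli')
<< ok
>> filer.inscribe(p='/stubra_a/cre', c='hu')
<< created
>> filer.readout(p='/stubra_a/cre')
<< hu
>> almanac.pin(d='2095-03-14')
<< 2095-03-14
>> filer.scanf(p='/stubra_a')
<< [cre]


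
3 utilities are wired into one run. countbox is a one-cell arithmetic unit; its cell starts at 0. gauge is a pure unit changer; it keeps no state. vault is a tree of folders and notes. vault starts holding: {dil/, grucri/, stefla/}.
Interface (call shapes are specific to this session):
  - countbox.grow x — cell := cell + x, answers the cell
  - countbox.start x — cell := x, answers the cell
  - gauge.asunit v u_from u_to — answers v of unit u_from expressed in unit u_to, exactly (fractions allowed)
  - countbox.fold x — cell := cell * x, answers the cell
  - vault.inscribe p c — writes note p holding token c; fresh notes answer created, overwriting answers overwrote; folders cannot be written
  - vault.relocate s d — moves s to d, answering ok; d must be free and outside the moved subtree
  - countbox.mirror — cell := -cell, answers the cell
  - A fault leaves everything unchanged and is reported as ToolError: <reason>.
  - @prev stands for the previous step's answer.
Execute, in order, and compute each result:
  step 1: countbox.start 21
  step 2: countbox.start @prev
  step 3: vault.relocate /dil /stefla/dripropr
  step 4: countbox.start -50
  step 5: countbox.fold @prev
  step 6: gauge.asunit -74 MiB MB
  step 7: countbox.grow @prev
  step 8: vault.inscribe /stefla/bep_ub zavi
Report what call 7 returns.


I run countbox.start passing x=21, and observe 21.
Next I call countbox.start passing x=@prev, yielding 21.
Using vault.relocate passing s=/dil, d=/stefla/dripropr, which returns ok.
I call countbox.start passing x=-50, giving -50.
I try countbox.fold passing x=@prev, and observe 2500.
I invoke gauge.asunit passing v=-74, u_from=MiB, u_to=MB, yielding -1212416/15625.
I use countbox.grow passing x=@prev, and get 37850084/15625.
I try vault.inscribe passing p=/stefla/bep_ub, c=zavi, yielding created.

Answer: 37850084/15625


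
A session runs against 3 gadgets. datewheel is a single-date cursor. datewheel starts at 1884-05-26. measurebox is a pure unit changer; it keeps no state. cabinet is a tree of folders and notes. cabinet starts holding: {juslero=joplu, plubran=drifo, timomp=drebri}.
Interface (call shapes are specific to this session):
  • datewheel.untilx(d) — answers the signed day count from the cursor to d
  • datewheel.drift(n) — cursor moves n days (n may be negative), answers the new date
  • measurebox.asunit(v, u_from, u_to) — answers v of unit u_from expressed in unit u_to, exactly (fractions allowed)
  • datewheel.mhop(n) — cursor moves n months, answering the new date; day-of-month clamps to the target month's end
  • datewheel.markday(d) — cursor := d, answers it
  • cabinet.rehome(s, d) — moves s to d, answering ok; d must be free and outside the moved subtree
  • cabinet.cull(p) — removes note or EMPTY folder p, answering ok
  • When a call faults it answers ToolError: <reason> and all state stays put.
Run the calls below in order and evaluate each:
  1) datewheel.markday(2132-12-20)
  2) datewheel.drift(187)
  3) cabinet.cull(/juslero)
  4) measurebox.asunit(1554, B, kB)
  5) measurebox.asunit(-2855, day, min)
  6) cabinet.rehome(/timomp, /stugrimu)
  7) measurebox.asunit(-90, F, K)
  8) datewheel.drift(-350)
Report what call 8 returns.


% datewheel.markday 2132-12-20
[out] 2132-12-20
% datewheel.drift 187
[out] 2133-06-25
% cabinet.cull /juslero
[out] ok
% measurebox.asunit 1554 B kB
[out] 777/500
% measurebox.asunit -2855 day min
[out] -4111200
% cabinet.rehome /timomp /stugrimu
[out] ok
% measurebox.asunit -90 F K
[out] 36967/180
% datewheel.drift -350
[out] 2132-07-10

Answer: 2132-07-10


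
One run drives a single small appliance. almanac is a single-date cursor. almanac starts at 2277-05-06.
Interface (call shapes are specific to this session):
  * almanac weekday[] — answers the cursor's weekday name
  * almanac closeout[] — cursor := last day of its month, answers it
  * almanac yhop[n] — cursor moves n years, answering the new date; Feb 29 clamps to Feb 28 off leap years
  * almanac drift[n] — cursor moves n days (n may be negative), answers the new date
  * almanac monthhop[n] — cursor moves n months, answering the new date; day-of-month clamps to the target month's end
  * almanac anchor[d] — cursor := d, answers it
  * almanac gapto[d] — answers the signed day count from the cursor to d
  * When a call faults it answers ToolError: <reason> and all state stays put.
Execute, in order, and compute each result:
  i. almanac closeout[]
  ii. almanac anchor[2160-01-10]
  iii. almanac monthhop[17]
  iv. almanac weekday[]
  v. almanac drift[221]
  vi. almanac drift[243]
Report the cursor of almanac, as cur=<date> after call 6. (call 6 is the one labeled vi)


-- 1. almanac closeout() -> 2277-05-31
-- 2. almanac anchor(d=2160-01-10) -> 2160-01-10
-- 3. almanac monthhop(n=17) -> 2161-06-10
-- 4. almanac weekday() -> Wednesday
-- 5. almanac drift(n=221) -> 2162-01-17
-- 6. almanac drift(n=243) -> 2162-09-17

Answer: cur=2162-09-17


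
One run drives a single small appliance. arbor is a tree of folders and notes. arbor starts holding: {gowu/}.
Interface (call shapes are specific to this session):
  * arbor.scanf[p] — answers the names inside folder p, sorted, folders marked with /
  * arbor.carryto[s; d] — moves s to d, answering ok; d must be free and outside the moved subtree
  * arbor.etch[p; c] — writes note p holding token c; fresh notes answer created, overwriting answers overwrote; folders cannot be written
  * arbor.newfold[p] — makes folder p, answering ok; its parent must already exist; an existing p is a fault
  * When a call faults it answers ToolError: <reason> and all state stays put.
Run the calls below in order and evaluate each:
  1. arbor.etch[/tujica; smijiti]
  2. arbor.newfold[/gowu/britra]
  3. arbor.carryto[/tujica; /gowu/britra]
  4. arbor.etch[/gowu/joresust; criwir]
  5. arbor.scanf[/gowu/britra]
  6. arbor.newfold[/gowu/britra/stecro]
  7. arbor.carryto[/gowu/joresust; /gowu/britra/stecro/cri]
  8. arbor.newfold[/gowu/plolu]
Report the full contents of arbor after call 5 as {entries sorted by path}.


Invoking arbor.etch using p=/tujica, c=smijiti, and see created.
Calling arbor.newfold using p=/gowu/britra, yielding ok.
Next I call arbor.carryto using s=/tujica, d=/gowu/britra, and get ToolError: exists.
Next I call arbor.etch using p=/gowu/joresust, c=criwir: created.
Next I call arbor.scanf using p=/gowu/britra, — result: [].
Next I call arbor.newfold using p=/gowu/britra/stecro: ok.
Then arbor.carryto using s=/gowu/joresust, d=/gowu/britra/stecro/cri, → ok.
Next I call arbor.newfold using p=/gowu/plolu, which returns ok.

Answer: {gowu/, gowu/britra/, gowu/joresust=criwir, tujica=smijiti}


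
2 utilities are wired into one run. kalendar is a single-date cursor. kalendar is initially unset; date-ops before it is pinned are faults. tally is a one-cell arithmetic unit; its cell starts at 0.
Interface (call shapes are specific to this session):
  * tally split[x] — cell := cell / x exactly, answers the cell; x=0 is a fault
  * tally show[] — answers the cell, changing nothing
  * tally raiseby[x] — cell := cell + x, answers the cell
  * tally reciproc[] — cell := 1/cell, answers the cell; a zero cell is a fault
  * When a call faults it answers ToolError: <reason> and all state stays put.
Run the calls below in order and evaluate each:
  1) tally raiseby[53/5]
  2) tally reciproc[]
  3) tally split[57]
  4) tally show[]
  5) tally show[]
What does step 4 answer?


==> tally raiseby(53/5)
<== 53/5
==> tally reciproc()
<== 5/53
==> tally split(57)
<== 5/3021
==> tally show()
<== 5/3021
==> tally show()
<== 5/3021

Answer: 5/3021


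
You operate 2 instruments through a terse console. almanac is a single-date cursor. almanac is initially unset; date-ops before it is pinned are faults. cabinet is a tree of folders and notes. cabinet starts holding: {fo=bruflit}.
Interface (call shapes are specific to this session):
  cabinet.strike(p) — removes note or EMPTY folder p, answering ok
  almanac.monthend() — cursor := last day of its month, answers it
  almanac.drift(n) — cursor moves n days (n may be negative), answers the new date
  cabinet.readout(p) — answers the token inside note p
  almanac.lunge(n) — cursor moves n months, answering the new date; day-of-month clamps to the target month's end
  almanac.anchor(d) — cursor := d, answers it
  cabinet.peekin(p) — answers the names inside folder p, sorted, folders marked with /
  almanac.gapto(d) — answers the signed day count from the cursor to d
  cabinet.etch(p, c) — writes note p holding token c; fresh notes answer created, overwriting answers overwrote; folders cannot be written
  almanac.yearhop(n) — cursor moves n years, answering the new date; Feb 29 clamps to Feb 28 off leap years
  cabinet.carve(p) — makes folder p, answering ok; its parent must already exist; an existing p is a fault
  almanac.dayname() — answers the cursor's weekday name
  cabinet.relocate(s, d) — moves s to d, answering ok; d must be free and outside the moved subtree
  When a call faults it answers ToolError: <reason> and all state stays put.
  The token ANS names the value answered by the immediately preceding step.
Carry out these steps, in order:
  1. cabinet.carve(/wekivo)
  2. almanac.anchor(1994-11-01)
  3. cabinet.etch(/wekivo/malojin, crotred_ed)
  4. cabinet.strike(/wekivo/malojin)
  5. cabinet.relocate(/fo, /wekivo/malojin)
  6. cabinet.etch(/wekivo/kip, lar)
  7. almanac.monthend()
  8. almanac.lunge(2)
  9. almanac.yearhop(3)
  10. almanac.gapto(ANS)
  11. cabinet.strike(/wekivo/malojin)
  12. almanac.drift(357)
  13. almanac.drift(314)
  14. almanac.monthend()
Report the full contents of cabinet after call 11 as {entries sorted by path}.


# 1. carve(/wekivo) == ok
# 2. anchor(1994-11-01) == 1994-11-01
# 3. etch(/wekivo/malojin, crotred_ed) == created
# 4. strike(/wekivo/malojin) == ok
# 5. relocate(/fo, /wekivo/malojin) == ok
# 6. etch(/wekivo/kip, lar) == created
# 7. monthend() == 1994-11-30
# 8. lunge(2) == 1995-01-30
# 9. yearhop(3) == 1998-01-30
# 10. gapto(ANS) == 0
# 11. strike(/wekivo/malojin) == ok
# 12. drift(357) == 1999-01-22
# 13. drift(314) == 1999-12-02
# 14. monthend() == 1999-12-31

Answer: {wekivo/, wekivo/kip=lar}


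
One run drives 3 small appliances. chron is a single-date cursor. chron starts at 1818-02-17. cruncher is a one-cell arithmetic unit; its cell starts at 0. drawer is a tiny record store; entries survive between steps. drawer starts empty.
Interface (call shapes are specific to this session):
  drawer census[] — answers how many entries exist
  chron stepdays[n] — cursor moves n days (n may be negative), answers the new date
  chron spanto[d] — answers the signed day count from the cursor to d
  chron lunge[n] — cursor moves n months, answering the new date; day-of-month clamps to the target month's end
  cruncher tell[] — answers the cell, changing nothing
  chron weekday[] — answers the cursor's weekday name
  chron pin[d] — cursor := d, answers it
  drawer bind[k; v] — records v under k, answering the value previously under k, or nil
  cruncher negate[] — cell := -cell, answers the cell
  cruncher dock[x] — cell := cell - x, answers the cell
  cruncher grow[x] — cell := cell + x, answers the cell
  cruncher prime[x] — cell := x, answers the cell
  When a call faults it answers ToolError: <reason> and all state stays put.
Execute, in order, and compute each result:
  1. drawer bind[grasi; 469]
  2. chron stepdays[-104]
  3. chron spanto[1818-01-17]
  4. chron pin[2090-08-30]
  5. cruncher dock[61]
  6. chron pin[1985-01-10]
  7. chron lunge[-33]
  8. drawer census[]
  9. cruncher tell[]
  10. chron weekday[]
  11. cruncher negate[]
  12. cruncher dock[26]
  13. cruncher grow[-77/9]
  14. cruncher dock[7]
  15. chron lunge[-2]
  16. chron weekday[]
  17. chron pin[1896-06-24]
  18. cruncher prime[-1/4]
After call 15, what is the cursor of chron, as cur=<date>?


Answer: cur=1982-02-10

Derivation:
CALL drawer bind[grasi; 469]
RET  nil
CALL chron stepdays[-104]
RET  1817-11-05
CALL chron spanto[1818-01-17]
RET  73
CALL chron pin[2090-08-30]
RET  2090-08-30
CALL cruncher dock[61]
RET  -61
CALL chron pin[1985-01-10]
RET  1985-01-10
CALL chron lunge[-33]
RET  1982-04-10
CALL drawer census[]
RET  1
CALL cruncher tell[]
RET  -61
CALL chron weekday[]
RET  Saturday
CALL cruncher negate[]
RET  61
CALL cruncher dock[26]
RET  35
CALL cruncher grow[-77/9]
RET  238/9
CALL cruncher dock[7]
RET  175/9
CALL chron lunge[-2]
RET  1982-02-10
CALL chron weekday[]
RET  Wednesday
CALL chron pin[1896-06-24]
RET  1896-06-24
CALL cruncher prime[-1/4]
RET  -1/4
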